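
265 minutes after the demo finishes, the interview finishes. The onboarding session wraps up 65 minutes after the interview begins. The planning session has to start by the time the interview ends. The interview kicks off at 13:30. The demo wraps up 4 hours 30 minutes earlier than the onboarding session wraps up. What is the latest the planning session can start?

14:30

The onboarding session ends at 13:30 + 65 min = 14:35.
The demo ends at 14:35 − 270 min = 10:05.
The interview ends at 10:05 + 265 min = 14:30.
The planning session is bounded by the interview, so the latest it can start is 14:30.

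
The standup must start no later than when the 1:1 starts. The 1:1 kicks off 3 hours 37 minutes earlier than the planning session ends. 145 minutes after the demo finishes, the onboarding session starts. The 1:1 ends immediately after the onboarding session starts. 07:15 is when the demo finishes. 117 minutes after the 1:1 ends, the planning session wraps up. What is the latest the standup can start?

08:00

The onboarding session starts at 07:15 + 145 min = 09:40.
So the 1:1 ends at 09:40.
The planning session ends at 09:40 + 117 min = 11:37.
The 1:1 starts at 11:37 − 217 min = 08:00.
The standup is bounded by the 1:1, so the latest it can start is 08:00.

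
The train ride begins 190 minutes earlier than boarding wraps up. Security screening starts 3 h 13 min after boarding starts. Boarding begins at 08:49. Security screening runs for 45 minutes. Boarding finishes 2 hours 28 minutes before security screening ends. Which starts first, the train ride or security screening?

Security screening starts at 08:49 + 193 min = 12:02.
Security screening ends at 12:02 + 45 min = 12:47.
Boarding ends at 12:47 − 148 min = 10:19.
The train ride starts at 10:19 − 190 min = 07:09.
The train ride starts at 07:09 and security screening starts at 12:02, so the train ride is first.

the train ride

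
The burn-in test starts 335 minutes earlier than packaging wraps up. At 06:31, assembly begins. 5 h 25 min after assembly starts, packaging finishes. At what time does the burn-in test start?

Packaging ends at 06:31 + 325 min = 11:56.
The burn-in test starts at 11:56 − 335 min = 06:21.

06:21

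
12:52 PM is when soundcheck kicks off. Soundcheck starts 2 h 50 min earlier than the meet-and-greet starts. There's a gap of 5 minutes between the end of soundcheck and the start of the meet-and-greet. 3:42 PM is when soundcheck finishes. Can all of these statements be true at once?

The meet-and-greet starts at 3:42 PM + 5 min = 3:47 PM.
Soundcheck starts at 3:47 PM − 170 min = 12:57 PM.
But soundcheck is also said to start at 12:52 PM — a 5-minute conflict.

No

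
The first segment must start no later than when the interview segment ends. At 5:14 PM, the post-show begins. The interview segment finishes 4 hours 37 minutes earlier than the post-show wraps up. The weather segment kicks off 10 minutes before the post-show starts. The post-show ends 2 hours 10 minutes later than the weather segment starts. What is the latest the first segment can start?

The weather segment starts at 5:14 PM − 10 min = 5:04 PM.
The post-show ends at 5:04 PM + 130 min = 7:14 PM.
The interview segment ends at 7:14 PM − 277 min = 2:37 PM.
The first segment is bounded by the interview segment, so the latest it can start is 2:37 PM.

2:37 PM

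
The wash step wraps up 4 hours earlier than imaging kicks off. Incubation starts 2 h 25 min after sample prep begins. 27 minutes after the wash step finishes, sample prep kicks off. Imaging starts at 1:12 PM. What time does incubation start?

The wash step ends at 1:12 PM − 240 min = 9:12 AM.
Sample prep starts at 9:12 AM + 27 min = 9:39 AM.
Incubation starts at 9:39 AM + 145 min = 12:04 PM.

12:04 PM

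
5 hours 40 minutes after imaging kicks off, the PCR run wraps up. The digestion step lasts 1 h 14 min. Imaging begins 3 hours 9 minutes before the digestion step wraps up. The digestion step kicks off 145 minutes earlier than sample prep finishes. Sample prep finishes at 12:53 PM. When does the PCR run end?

The digestion step starts at 12:53 PM − 145 min = 10:28 AM.
The digestion step ends at 10:28 AM + 74 min = 11:42 AM.
Imaging starts at 11:42 AM − 189 min = 8:33 AM.
The PCR run ends at 8:33 AM + 340 min = 2:13 PM.

2:13 PM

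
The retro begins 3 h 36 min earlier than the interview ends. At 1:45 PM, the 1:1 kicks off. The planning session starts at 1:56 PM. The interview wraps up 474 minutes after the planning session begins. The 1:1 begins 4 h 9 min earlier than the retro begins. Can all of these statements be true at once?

The interview ends at 1:56 PM + 474 min = 9:50 PM.
The retro starts at 9:50 PM − 216 min = 6:14 PM.
The 1:1 starts at 6:14 PM − 249 min = 2:05 PM.
But the 1:1 is also said to start at 1:45 PM — a 20-minute conflict.

No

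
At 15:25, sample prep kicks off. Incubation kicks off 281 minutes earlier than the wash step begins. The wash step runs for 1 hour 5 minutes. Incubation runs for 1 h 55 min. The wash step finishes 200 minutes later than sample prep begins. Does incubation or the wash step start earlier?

incubation

The wash step ends at 15:25 + 200 min = 18:45.
The wash step starts at 18:45 − 65 min = 17:40.
Incubation starts at 17:40 − 281 min = 12:59.
Incubation starts at 12:59 and the wash step starts at 17:40, so incubation is first.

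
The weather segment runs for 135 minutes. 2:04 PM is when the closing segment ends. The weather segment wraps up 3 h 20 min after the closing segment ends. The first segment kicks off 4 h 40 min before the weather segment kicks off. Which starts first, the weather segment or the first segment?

The weather segment ends at 2:04 PM + 200 min = 5:24 PM.
The weather segment starts at 5:24 PM − 135 min = 3:09 PM.
The first segment starts at 3:09 PM − 280 min = 10:29 AM.
The weather segment starts at 3:09 PM and the first segment starts at 10:29 AM, so the first segment is first.

the first segment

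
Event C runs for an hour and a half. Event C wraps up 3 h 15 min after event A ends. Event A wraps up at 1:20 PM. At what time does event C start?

Event C ends at 1:20 PM + 195 min = 4:35 PM.
Event C starts at 4:35 PM − 90 min = 3:05 PM.

3:05 PM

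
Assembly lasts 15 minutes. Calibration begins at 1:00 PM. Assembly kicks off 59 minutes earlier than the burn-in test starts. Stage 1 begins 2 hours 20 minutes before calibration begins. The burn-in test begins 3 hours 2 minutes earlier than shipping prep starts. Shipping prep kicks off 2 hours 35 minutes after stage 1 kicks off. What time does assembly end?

9:29 AM

Stage 1 starts at 1:00 PM − 140 min = 10:40 AM.
Shipping prep starts at 10:40 AM + 155 min = 1:15 PM.
The burn-in test starts at 1:15 PM − 182 min = 10:13 AM.
Assembly starts at 10:13 AM − 59 min = 9:14 AM.
Assembly ends at 9:14 AM + 15 min = 9:29 AM.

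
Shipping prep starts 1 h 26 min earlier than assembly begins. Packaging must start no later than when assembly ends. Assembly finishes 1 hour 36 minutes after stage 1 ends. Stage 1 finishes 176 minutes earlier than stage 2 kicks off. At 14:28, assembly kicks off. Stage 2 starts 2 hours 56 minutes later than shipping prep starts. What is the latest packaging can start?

Shipping prep starts at 14:28 − 86 min = 13:02.
Stage 2 starts at 13:02 + 176 min = 15:58.
Stage 1 ends at 15:58 − 176 min = 13:02.
Assembly ends at 13:02 + 96 min = 14:38.
Packaging is bounded by assembly, so the latest it can start is 14:38.

14:38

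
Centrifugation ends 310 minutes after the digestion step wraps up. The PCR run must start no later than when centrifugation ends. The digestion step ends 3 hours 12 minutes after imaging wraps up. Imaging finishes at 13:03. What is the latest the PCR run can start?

21:25

The digestion step ends at 13:03 + 192 min = 16:15.
Centrifugation ends at 16:15 + 310 min = 21:25.
The PCR run is bounded by centrifugation, so the latest it can start is 21:25.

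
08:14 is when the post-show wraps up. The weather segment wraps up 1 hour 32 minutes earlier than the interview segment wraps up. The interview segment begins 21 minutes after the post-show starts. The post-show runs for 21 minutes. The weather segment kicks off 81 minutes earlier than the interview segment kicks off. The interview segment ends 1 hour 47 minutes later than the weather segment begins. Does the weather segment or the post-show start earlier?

The post-show starts at 08:14 − 21 min = 07:53.
The interview segment starts at 07:53 + 21 min = 08:14.
The weather segment starts at 08:14 − 81 min = 06:53.
The weather segment starts at 06:53 and the post-show starts at 07:53, so the weather segment is first.

the weather segment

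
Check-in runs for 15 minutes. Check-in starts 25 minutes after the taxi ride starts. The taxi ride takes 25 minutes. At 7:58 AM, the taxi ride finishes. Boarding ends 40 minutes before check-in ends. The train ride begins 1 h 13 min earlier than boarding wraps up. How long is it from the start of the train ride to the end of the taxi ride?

1 h 38 min

The taxi ride starts at 7:58 AM − 25 min = 7:33 AM.
Check-in starts at 7:33 AM + 25 min = 7:58 AM.
Check-in ends at 7:58 AM + 15 min = 8:13 AM.
Boarding ends at 8:13 AM − 40 min = 7:33 AM.
The train ride starts at 7:33 AM − 73 min = 6:20 AM.
From 6:20 AM to 7:58 AM is 1 h 38 min.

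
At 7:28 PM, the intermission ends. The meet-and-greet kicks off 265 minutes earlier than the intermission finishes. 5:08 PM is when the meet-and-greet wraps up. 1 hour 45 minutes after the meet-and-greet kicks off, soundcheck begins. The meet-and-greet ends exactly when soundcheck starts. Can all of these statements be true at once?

No

The meet-and-greet starts at 7:28 PM − 265 min = 3:03 PM.
Soundcheck starts at 3:03 PM + 105 min = 4:48 PM.
So the meet-and-greet ends at 4:48 PM.
But the meet-and-greet is also said to end at 5:08 PM — a 20-minute conflict.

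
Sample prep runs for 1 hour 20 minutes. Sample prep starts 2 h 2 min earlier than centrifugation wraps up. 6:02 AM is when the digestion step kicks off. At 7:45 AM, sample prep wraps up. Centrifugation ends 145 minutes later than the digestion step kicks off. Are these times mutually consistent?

Centrifugation ends at 6:02 AM + 145 min = 8:27 AM.
Sample prep starts at 8:27 AM − 122 min = 6:25 AM.
Sample prep ends at 6:25 AM + 80 min = 7:45 AM.
That matches the stated 7:45 AM, so the schedule is consistent.

Yes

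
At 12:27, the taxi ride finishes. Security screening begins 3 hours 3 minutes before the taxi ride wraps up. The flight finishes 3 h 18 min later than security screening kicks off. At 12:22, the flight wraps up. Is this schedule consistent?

No

Security screening starts at 12:27 − 183 min = 09:24.
The flight ends at 09:24 + 198 min = 12:42.
But the flight is also said to end at 12:22 — a 20-minute conflict.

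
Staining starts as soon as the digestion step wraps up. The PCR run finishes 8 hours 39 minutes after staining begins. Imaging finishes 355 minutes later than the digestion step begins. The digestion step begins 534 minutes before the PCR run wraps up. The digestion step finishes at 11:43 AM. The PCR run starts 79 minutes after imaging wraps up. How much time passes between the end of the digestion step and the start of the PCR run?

6 hours 59 minutes

Staining starts at 11:43 AM.
The PCR run ends at 11:43 AM + 519 min = 8:22 PM.
The digestion step starts at 8:22 PM − 534 min = 11:28 AM.
Imaging ends at 11:28 AM + 355 min = 5:23 PM.
The PCR run starts at 5:23 PM + 79 min = 6:42 PM.
From 11:43 AM to 6:42 PM is 6 hours 59 minutes.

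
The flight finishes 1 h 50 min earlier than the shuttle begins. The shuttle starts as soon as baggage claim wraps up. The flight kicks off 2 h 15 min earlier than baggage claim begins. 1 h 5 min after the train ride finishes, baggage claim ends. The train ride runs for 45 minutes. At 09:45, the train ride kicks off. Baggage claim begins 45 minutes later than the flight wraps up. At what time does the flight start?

08:15

The train ride ends at 09:45 + 45 min = 10:30.
Baggage claim ends at 10:30 + 65 min = 11:35.
So the shuttle starts at 11:35.
The flight ends at 11:35 − 110 min = 09:45.
Baggage claim starts at 09:45 + 45 min = 10:30.
The flight starts at 10:30 − 135 min = 08:15.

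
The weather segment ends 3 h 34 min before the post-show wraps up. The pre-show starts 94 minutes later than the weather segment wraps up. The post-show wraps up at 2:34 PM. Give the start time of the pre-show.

The weather segment ends at 2:34 PM − 214 min = 11:00 AM.
The pre-show starts at 11:00 AM + 94 min = 12:34 PM.

12:34 PM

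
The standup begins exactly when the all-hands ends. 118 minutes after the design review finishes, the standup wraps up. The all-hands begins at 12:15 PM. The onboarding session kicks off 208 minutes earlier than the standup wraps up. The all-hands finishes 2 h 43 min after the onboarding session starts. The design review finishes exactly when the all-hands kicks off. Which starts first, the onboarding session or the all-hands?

The design review ends at 12:15 PM.
The standup ends at 12:15 PM + 118 min = 2:13 PM.
The onboarding session starts at 2:13 PM − 208 min = 10:45 AM.
The onboarding session starts at 10:45 AM and the all-hands starts at 12:15 PM, so the onboarding session is first.

the onboarding session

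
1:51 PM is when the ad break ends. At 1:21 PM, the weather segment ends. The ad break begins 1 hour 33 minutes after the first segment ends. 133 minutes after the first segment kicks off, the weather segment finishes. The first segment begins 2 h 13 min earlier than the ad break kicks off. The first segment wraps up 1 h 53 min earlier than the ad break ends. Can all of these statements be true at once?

The first segment ends at 1:51 PM − 113 min = 11:58 AM.
The ad break starts at 11:58 AM + 93 min = 1:31 PM.
The first segment starts at 1:31 PM − 133 min = 11:18 AM.
The weather segment ends at 11:18 AM + 133 min = 1:31 PM.
But the weather segment is also said to end at 1:21 PM — a 10-minute conflict.

No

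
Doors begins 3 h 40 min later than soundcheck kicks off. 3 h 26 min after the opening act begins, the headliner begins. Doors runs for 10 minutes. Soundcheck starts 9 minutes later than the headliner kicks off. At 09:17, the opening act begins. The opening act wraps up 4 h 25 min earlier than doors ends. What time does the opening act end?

The headliner starts at 09:17 + 206 min = 12:43.
Soundcheck starts at 12:43 + 9 min = 12:52.
Doors starts at 12:52 + 220 min = 16:32.
Doors ends at 16:32 + 10 min = 16:42.
The opening act ends at 16:42 − 265 min = 12:17.

12:17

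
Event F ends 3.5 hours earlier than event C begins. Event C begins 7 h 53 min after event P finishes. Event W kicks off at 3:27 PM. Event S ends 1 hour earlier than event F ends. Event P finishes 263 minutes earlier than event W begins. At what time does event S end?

2:27 PM

Event P ends at 3:27 PM − 263 min = 11:04 AM.
Event C starts at 11:04 AM + 473 min = 6:57 PM.
Event F ends at 6:57 PM − 210 min = 3:27 PM.
Event S ends at 3:27 PM − 60 min = 2:27 PM.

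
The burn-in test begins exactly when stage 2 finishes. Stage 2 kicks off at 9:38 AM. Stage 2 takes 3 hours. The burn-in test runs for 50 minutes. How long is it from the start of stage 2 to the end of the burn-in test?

Stage 2 ends at 9:38 AM + 180 min = 12:38 PM.
So the burn-in test starts at 12:38 PM.
The burn-in test ends at 12:38 PM + 50 min = 1:28 PM.
From 9:38 AM to 1:28 PM is 230 minutes.

230 minutes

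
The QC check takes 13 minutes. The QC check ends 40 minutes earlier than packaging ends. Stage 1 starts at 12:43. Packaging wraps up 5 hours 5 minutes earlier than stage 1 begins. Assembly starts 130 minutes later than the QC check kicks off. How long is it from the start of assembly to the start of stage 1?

228 minutes

Packaging ends at 12:43 − 305 min = 07:38.
The QC check ends at 07:38 − 40 min = 06:58.
The QC check starts at 06:58 − 13 min = 06:45.
Assembly starts at 06:45 + 130 min = 08:55.
From 08:55 to 12:43 is 228 minutes.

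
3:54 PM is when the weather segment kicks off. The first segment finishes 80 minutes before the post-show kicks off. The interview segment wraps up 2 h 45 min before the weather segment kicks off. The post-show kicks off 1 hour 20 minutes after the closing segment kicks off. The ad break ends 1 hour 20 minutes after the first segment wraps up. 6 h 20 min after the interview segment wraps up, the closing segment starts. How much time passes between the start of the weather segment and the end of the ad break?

4 h 55 min

The interview segment ends at 3:54 PM − 165 min = 1:09 PM.
The closing segment starts at 1:09 PM + 380 min = 7:29 PM.
The post-show starts at 7:29 PM + 80 min = 8:49 PM.
The first segment ends at 8:49 PM − 80 min = 7:29 PM.
The ad break ends at 7:29 PM + 80 min = 8:49 PM.
From 3:54 PM to 8:49 PM is 4 h 55 min.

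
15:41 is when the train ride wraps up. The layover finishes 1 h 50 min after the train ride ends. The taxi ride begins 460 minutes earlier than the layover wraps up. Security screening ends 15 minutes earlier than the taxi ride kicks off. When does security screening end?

The layover ends at 15:41 + 110 min = 17:31.
The taxi ride starts at 17:31 − 460 min = 09:51.
Security screening ends at 09:51 − 15 min = 09:36.

09:36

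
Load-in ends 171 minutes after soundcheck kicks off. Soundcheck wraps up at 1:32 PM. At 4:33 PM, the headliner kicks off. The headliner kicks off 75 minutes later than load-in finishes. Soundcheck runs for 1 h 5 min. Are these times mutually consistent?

Soundcheck starts at 1:32 PM − 65 min = 12:27 PM.
Load-in ends at 12:27 PM + 171 min = 3:18 PM.
The headliner starts at 3:18 PM + 75 min = 4:33 PM.
That matches the stated 4:33 PM, so the schedule is consistent.

Yes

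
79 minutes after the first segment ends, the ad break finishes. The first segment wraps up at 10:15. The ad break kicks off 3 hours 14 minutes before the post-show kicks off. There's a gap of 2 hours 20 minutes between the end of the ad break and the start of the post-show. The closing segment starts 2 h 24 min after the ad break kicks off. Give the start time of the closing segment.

13:04

The ad break ends at 10:15 + 79 min = 11:34.
The post-show starts at 11:34 + 140 min = 13:54.
The ad break starts at 13:54 − 194 min = 10:40.
The closing segment starts at 10:40 + 144 min = 13:04.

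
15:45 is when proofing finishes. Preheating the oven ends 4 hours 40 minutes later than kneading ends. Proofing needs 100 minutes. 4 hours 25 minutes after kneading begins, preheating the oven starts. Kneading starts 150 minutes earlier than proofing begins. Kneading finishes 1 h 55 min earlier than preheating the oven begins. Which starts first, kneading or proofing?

Proofing starts at 15:45 − 100 min = 14:05.
Kneading starts at 14:05 − 150 min = 11:35.
Kneading starts at 11:35 and proofing starts at 14:05, so kneading is first.

kneading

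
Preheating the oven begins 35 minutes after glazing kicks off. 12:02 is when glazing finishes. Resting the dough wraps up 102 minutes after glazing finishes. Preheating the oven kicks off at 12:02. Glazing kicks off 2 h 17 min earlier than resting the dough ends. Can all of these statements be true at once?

Resting the dough ends at 12:02 + 102 min = 13:44.
Glazing starts at 13:44 − 137 min = 11:27.
Preheating the oven starts at 11:27 + 35 min = 12:02.
That matches the stated 12:02, so the schedule is consistent.

Yes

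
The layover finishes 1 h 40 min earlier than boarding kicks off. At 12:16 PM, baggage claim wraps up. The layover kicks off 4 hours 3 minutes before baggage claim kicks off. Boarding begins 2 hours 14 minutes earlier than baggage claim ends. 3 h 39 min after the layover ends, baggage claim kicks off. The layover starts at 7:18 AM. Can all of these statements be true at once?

Boarding starts at 12:16 PM − 134 min = 10:02 AM.
The layover ends at 10:02 AM − 100 min = 8:22 AM.
Baggage claim starts at 8:22 AM + 219 min = 12:01 PM.
The layover starts at 12:01 PM − 243 min = 7:58 AM.
But the layover is also said to start at 7:18 AM — a 40-minute conflict.

No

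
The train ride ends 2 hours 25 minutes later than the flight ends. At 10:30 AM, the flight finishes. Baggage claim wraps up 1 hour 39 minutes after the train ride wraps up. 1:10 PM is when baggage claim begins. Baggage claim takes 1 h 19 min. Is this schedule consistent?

No

The train ride ends at 10:30 AM + 145 min = 12:55 PM.
Baggage claim ends at 12:55 PM + 99 min = 2:34 PM.
Baggage claim starts at 2:34 PM − 79 min = 1:15 PM.
But baggage claim is also said to start at 1:10 PM — a 5-minute conflict.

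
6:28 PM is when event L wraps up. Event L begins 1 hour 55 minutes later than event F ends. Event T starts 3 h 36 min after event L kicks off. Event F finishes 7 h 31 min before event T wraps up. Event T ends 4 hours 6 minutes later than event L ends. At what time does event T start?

8:34 PM

Event T ends at 6:28 PM + 246 min = 10:34 PM.
Event F ends at 10:34 PM − 451 min = 3:03 PM.
Event L starts at 3:03 PM + 115 min = 4:58 PM.
Event T starts at 4:58 PM + 216 min = 8:34 PM.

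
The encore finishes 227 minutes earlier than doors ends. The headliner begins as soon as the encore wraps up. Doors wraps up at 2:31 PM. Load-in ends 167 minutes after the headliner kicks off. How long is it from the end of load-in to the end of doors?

an hour

The encore ends at 2:31 PM − 227 min = 10:44 AM.
So the headliner starts at 10:44 AM.
Load-in ends at 10:44 AM + 167 min = 1:31 PM.
From 1:31 PM to 2:31 PM is an hour.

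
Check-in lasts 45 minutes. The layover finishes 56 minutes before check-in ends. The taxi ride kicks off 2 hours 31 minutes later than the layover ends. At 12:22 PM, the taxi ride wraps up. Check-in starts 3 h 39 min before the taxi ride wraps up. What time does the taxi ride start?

Check-in starts at 12:22 PM − 219 min = 8:43 AM.
Check-in ends at 8:43 AM + 45 min = 9:28 AM.
The layover ends at 9:28 AM − 56 min = 8:32 AM.
The taxi ride starts at 8:32 AM + 151 min = 11:03 AM.

11:03 AM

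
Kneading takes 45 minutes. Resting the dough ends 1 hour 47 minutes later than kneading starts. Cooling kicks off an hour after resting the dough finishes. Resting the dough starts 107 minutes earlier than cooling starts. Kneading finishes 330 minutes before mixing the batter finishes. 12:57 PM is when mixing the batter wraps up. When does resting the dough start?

7:42 AM

Kneading ends at 12:57 PM − 330 min = 7:27 AM.
Kneading starts at 7:27 AM − 45 min = 6:42 AM.
Resting the dough ends at 6:42 AM + 107 min = 8:29 AM.
Cooling starts at 8:29 AM + 60 min = 9:29 AM.
Resting the dough starts at 9:29 AM − 107 min = 7:42 AM.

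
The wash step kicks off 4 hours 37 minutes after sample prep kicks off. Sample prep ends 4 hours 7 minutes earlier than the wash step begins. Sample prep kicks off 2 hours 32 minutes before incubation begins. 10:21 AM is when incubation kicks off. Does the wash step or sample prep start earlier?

Sample prep starts at 10:21 AM − 152 min = 7:49 AM.
The wash step starts at 7:49 AM + 277 min = 12:26 PM.
The wash step starts at 12:26 PM and sample prep starts at 7:49 AM, so sample prep is first.

sample prep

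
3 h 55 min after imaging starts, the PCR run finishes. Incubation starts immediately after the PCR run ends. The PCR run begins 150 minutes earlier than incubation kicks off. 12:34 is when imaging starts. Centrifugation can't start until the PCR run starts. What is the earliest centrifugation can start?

The PCR run ends at 12:34 + 235 min = 16:29.
So incubation starts at 16:29.
The PCR run starts at 16:29 − 150 min = 13:59.
Centrifugation is bounded by the PCR run, so the earliest it can start is 13:59.

13:59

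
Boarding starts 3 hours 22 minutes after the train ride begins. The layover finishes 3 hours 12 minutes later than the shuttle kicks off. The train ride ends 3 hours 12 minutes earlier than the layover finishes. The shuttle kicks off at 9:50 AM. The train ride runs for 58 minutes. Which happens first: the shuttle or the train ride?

The layover ends at 9:50 AM + 192 min = 1:02 PM.
The train ride ends at 1:02 PM − 192 min = 9:50 AM.
The train ride starts at 9:50 AM − 58 min = 8:52 AM.
The shuttle starts at 9:50 AM and the train ride starts at 8:52 AM, so the train ride is first.

the train ride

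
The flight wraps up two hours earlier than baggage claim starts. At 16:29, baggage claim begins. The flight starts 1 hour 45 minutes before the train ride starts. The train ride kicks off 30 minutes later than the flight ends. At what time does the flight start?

The flight ends at 16:29 − 120 min = 14:29.
The train ride starts at 14:29 + 30 min = 14:59.
The flight starts at 14:59 − 105 min = 13:14.

13:14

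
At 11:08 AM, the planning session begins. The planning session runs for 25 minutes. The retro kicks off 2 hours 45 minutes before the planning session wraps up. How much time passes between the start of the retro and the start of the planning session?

The planning session ends at 11:08 AM + 25 min = 11:33 AM.
The retro starts at 11:33 AM − 165 min = 8:48 AM.
From 8:48 AM to 11:08 AM is 2 h 20 min.

2 h 20 min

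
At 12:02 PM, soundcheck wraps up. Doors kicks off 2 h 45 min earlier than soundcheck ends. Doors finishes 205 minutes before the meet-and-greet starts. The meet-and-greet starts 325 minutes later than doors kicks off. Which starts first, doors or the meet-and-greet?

doors

Doors starts at 12:02 PM − 165 min = 9:17 AM.
The meet-and-greet starts at 9:17 AM + 325 min = 2:42 PM.
Doors starts at 9:17 AM and the meet-and-greet starts at 2:42 PM, so doors is first.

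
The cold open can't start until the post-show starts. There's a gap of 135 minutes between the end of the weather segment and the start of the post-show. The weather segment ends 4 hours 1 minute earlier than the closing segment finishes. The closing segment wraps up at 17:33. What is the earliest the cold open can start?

The weather segment ends at 17:33 − 241 min = 13:32.
The post-show starts at 13:32 + 135 min = 15:47.
The cold open is bounded by the post-show, so the earliest it can start is 15:47.

15:47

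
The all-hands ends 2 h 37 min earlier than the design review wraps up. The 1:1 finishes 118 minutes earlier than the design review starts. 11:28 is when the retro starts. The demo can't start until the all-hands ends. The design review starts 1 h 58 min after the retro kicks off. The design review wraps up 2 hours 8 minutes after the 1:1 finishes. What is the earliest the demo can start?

10:59

The design review starts at 11:28 + 118 min = 13:26.
The 1:1 ends at 13:26 − 118 min = 11:28.
The design review ends at 11:28 + 128 min = 13:36.
The all-hands ends at 13:36 − 157 min = 10:59.
The demo is bounded by the all-hands, so the earliest it can start is 10:59.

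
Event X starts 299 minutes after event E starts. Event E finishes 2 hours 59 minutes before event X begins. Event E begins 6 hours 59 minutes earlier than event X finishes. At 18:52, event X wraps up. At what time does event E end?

Event E starts at 18:52 − 419 min = 11:53.
Event X starts at 11:53 + 299 min = 16:52.
Event E ends at 16:52 − 179 min = 13:53.

13:53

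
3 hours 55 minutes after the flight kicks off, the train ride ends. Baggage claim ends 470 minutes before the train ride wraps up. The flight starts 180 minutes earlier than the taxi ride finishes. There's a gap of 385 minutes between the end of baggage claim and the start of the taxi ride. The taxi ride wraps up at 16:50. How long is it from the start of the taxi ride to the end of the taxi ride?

30 minutes

The flight starts at 16:50 − 180 min = 13:50.
The train ride ends at 13:50 + 235 min = 17:45.
Baggage claim ends at 17:45 − 470 min = 09:55.
The taxi ride starts at 09:55 + 385 min = 16:20.
From 16:20 to 16:50 is 30 minutes.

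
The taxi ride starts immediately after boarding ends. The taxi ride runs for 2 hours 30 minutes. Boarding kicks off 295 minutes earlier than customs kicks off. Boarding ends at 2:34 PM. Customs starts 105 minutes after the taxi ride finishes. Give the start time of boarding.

The taxi ride starts at 2:34 PM.
The taxi ride ends at 2:34 PM + 150 min = 5:04 PM.
Customs starts at 5:04 PM + 105 min = 6:49 PM.
Boarding starts at 6:49 PM − 295 min = 1:54 PM.

1:54 PM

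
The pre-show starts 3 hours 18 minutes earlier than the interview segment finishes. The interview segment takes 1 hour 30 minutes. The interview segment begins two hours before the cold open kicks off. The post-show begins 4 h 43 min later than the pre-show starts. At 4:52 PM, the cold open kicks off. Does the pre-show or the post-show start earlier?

The interview segment starts at 4:52 PM − 120 min = 2:52 PM.
The interview segment ends at 2:52 PM + 90 min = 4:22 PM.
The pre-show starts at 4:22 PM − 198 min = 1:04 PM.
The post-show starts at 1:04 PM + 283 min = 5:47 PM.
The pre-show starts at 1:04 PM and the post-show starts at 5:47 PM, so the pre-show is first.

the pre-show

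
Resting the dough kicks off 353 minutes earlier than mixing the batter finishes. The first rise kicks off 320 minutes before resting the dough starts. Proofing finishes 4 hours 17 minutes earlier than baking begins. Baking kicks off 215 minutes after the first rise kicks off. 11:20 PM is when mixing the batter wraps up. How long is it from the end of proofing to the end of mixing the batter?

Resting the dough starts at 11:20 PM − 353 min = 5:27 PM.
The first rise starts at 5:27 PM − 320 min = 12:07 PM.
Baking starts at 12:07 PM + 215 min = 3:42 PM.
Proofing ends at 3:42 PM − 257 min = 11:25 AM.
From 11:25 AM to 11:20 PM is 11 h 55 min.

11 h 55 min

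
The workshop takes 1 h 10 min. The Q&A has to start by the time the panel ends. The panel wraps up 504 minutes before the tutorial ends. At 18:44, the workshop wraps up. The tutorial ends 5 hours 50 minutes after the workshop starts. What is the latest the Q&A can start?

The workshop starts at 18:44 − 70 min = 17:34.
The tutorial ends at 17:34 + 350 min = 23:24.
The panel ends at 23:24 − 504 min = 15:00.
The Q&A is bounded by the panel, so the latest it can start is 15:00.

15:00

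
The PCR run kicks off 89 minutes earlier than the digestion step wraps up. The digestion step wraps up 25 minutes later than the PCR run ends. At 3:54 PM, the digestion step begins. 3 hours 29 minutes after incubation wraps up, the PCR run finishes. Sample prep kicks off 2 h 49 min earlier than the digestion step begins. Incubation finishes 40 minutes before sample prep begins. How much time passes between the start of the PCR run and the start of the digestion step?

1 h 4 min

Sample prep starts at 3:54 PM − 169 min = 1:05 PM.
Incubation ends at 1:05 PM − 40 min = 12:25 PM.
The PCR run ends at 12:25 PM + 209 min = 3:54 PM.
The digestion step ends at 3:54 PM + 25 min = 4:19 PM.
The PCR run starts at 4:19 PM − 89 min = 2:50 PM.
From 2:50 PM to 3:54 PM is 1 h 4 min.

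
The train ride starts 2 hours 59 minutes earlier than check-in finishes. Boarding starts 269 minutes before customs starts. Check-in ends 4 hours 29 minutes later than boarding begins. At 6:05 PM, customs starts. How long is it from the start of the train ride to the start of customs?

2 h 59 min

Boarding starts at 6:05 PM − 269 min = 1:36 PM.
Check-in ends at 1:36 PM + 269 min = 6:05 PM.
The train ride starts at 6:05 PM − 179 min = 3:06 PM.
From 3:06 PM to 6:05 PM is 2 h 59 min.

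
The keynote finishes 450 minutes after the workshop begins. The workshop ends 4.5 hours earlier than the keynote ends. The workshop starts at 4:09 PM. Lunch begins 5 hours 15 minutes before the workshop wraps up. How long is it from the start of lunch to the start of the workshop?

2 hours 15 minutes

The keynote ends at 4:09 PM + 450 min = 11:39 PM.
The workshop ends at 11:39 PM − 270 min = 7:09 PM.
Lunch starts at 7:09 PM − 315 min = 1:54 PM.
From 1:54 PM to 4:09 PM is 2 hours 15 minutes.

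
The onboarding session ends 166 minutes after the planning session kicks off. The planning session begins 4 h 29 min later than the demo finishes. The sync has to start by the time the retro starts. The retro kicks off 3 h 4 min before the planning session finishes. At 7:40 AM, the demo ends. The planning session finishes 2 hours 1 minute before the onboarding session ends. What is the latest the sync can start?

The planning session starts at 7:40 AM + 269 min = 12:09 PM.
The onboarding session ends at 12:09 PM + 166 min = 2:55 PM.
The planning session ends at 2:55 PM − 121 min = 12:54 PM.
The retro starts at 12:54 PM − 184 min = 9:50 AM.
The sync is bounded by the retro, so the latest it can start is 9:50 AM.

9:50 AM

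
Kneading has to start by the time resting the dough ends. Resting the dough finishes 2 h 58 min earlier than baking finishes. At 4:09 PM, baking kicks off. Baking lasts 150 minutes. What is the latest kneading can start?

3:41 PM

Baking ends at 4:09 PM + 150 min = 6:39 PM.
Resting the dough ends at 6:39 PM − 178 min = 3:41 PM.
Kneading is bounded by resting the dough, so the latest it can start is 3:41 PM.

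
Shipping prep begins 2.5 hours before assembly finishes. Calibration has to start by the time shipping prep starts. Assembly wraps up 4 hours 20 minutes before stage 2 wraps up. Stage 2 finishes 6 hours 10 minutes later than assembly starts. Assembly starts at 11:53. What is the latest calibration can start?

Stage 2 ends at 11:53 + 370 min = 18:03.
Assembly ends at 18:03 − 260 min = 13:43.
Shipping prep starts at 13:43 − 150 min = 11:13.
Calibration is bounded by shipping prep, so the latest it can start is 11:13.

11:13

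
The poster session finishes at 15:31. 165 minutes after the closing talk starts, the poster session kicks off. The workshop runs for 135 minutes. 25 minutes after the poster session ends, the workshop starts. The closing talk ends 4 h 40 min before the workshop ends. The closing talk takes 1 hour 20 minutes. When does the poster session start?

14:56

The workshop starts at 15:31 + 25 min = 15:56.
The workshop ends at 15:56 + 135 min = 18:11.
The closing talk ends at 18:11 − 280 min = 13:31.
The closing talk starts at 13:31 − 80 min = 12:11.
The poster session starts at 12:11 + 165 min = 14:56.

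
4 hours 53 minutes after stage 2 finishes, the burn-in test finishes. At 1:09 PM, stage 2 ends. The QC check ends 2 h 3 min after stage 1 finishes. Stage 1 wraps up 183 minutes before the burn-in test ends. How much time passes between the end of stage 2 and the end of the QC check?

The burn-in test ends at 1:09 PM + 293 min = 6:02 PM.
Stage 1 ends at 6:02 PM − 183 min = 2:59 PM.
The QC check ends at 2:59 PM + 123 min = 5:02 PM.
From 1:09 PM to 5:02 PM is 3 hours 53 minutes.

3 hours 53 minutes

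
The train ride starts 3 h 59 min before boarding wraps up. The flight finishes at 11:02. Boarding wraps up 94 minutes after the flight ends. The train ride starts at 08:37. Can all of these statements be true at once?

Yes

Boarding ends at 11:02 + 94 min = 12:36.
The train ride starts at 12:36 − 239 min = 08:37.
That matches the stated 08:37, so the schedule is consistent.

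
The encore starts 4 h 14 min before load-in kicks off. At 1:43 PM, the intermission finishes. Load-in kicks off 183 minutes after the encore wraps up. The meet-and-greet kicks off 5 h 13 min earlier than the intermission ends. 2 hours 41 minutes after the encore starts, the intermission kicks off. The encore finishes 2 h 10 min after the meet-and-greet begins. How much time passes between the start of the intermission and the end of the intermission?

The meet-and-greet starts at 1:43 PM − 313 min = 8:30 AM.
The encore ends at 8:30 AM + 130 min = 10:40 AM.
Load-in starts at 10:40 AM + 183 min = 1:43 PM.
The encore starts at 1:43 PM − 254 min = 9:29 AM.
The intermission starts at 9:29 AM + 161 min = 12:10 PM.
From 12:10 PM to 1:43 PM is 1 hour 33 minutes.

1 hour 33 minutes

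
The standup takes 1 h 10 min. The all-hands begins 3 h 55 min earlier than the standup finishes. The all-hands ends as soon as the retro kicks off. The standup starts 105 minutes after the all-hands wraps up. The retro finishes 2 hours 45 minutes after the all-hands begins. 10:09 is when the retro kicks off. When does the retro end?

The all-hands ends at 10:09.
The standup starts at 10:09 + 105 min = 11:54.
The standup ends at 11:54 + 70 min = 13:04.
The all-hands starts at 13:04 − 235 min = 09:09.
The retro ends at 09:09 + 165 min = 11:54.

11:54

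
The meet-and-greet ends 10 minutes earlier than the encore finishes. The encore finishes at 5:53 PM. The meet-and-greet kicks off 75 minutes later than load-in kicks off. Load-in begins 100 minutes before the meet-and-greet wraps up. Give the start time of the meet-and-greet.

The meet-and-greet ends at 5:53 PM − 10 min = 5:43 PM.
Load-in starts at 5:43 PM − 100 min = 4:03 PM.
The meet-and-greet starts at 4:03 PM + 75 min = 5:18 PM.

5:18 PM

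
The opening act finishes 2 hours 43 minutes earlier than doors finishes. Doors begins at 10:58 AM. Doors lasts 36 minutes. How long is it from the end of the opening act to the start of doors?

Doors ends at 10:58 AM + 36 min = 11:34 AM.
The opening act ends at 11:34 AM − 163 min = 8:51 AM.
From 8:51 AM to 10:58 AM is 2 hours 7 minutes.

2 hours 7 minutes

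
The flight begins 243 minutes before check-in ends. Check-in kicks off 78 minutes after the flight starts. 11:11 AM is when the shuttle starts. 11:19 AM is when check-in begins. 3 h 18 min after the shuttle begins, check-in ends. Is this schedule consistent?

Check-in ends at 11:11 AM + 198 min = 2:29 PM.
The flight starts at 2:29 PM − 243 min = 10:26 AM.
Check-in starts at 10:26 AM + 78 min = 11:44 AM.
But check-in is also said to start at 11:19 AM — a 25-minute conflict.

No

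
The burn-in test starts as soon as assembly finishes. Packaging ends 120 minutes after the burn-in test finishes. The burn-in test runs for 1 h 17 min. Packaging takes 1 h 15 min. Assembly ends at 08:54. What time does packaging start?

10:56

The burn-in test starts at 08:54.
The burn-in test ends at 08:54 + 77 min = 10:11.
Packaging ends at 10:11 + 120 min = 12:11.
Packaging starts at 12:11 − 75 min = 10:56.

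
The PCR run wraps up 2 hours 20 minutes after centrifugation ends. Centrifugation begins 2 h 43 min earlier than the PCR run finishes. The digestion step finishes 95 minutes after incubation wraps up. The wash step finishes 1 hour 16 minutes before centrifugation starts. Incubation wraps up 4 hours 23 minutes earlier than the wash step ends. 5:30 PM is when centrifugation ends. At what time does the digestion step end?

1:03 PM

The PCR run ends at 5:30 PM + 140 min = 7:50 PM.
Centrifugation starts at 7:50 PM − 163 min = 5:07 PM.
The wash step ends at 5:07 PM − 76 min = 3:51 PM.
Incubation ends at 3:51 PM − 263 min = 11:28 AM.
The digestion step ends at 11:28 AM + 95 min = 1:03 PM.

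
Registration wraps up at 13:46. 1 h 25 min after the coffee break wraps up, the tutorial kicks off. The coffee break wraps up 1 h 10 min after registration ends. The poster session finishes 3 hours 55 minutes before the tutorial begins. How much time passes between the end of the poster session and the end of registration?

1 hour 20 minutes

The coffee break ends at 13:46 + 70 min = 14:56.
The tutorial starts at 14:56 + 85 min = 16:21.
The poster session ends at 16:21 − 235 min = 12:26.
From 12:26 to 13:46 is 1 hour 20 minutes.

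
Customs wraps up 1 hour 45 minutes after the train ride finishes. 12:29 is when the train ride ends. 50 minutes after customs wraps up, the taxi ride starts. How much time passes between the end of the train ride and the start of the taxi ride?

2 h 35 min

Customs ends at 12:29 + 105 min = 14:14.
The taxi ride starts at 14:14 + 50 min = 15:04.
From 12:29 to 15:04 is 2 h 35 min.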